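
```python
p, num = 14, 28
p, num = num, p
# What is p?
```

Trace:
`p, num = 14, 28` → p = 14; num = 28
`p, num = num, p` → p = 28; num = 14
So p = 28

Answer: 28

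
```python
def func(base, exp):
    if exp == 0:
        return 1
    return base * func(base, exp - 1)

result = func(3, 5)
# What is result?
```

func(3, 5) = 3 * 3 * 3 * 3 * 3 = 243

Answer: 243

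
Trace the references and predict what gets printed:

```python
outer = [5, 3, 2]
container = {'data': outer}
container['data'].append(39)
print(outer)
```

Key concept: dict holds reference to list.
Step by step:
`outer = [5, 3, 2]` → outer = [5, 3, 2]
`container = {'data': outer}` → container = {'data': [5, 3, 2]}
`container['data'].append(39)` → outer = [5, 3, 2, 39]; container = {'data': [5, 3, 2, 39]}
`print(outer)` → prints [5, 3, 2, 39]

Answer: [5, 3, 2, 39]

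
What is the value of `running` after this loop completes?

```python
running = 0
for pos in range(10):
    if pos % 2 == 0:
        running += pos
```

Sum of even numbers 0 to 9
`running` takes the values: 0 → 2 → 6 → 12 → 20

Answer: 20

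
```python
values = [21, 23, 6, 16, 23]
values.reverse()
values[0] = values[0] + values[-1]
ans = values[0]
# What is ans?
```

Trace:
`values = [21, 23, 6, 16, 23]` → values = [21, 23, 6, 16, 23]
`values.reverse()` → values = [23, 16, 6, 23, 21]
`values[0] = values[0] + values[-1]` → values = [44, 16, 6, 23, 21]
`ans = values[0]` → ans = 44
So ans = 44

Answer: 44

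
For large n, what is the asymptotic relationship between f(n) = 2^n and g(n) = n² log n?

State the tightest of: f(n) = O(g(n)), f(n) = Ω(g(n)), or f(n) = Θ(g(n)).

2^n vs n² log n: f(n) = Ω(g(n)) but not O(g(n)) — 2^n grows strictly faster than n² log n.

Answer: f(n) = Ω(g(n)) but not O(g(n)) — 2^n grows strictly faster than n² log n.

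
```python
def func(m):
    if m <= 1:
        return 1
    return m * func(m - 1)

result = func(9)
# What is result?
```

func(9) = 9 * 8 * 7 * 6 * 5 * 4 * 3 * 2 * 1 = 362880

Answer: 362880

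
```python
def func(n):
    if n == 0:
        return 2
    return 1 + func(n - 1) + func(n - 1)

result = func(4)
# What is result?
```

func(n) = 1 + 2·func(n-1), func(0)=2. Closed form: (2+1)·2^4 - 1 = 47.

Answer: 47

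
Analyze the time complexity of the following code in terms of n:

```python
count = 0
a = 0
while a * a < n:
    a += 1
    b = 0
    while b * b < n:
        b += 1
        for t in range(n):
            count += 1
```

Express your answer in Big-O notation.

Each loop level contributes: √n × √n × n. Multiplying the contributions gives O(n^2).

Answer: O(n^2)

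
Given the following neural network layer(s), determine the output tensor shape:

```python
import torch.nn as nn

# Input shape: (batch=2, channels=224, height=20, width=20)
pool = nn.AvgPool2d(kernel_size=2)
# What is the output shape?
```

Input: (2, 224, 20, 20) -> Output: (2, 224, 10, 10)

Answer: (2, 224, 10, 10)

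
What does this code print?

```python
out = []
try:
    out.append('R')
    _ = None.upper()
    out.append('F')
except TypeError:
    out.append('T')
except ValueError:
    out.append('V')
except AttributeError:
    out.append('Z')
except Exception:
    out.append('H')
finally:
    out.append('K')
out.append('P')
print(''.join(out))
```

Execution trace: 'R' (try body) → 'Z' (except AttributeError) → 'K' (finally) → 'P' (after the try/except). Output: RZKP

Answer: RZKP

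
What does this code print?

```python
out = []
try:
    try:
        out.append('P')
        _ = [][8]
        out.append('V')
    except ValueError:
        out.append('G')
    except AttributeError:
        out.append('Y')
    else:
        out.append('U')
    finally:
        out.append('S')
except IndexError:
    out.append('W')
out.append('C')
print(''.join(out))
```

Execution trace: 'P' (try body) → 'S' (finally) → 'W' (outer except IndexError) → 'C' (after the try/except). Output: PSWC

Answer: PSWC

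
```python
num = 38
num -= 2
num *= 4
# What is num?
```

Trace:
`num = 38` → num = 38
`num -= 2` → num = 36
`num *= 4` → num = 144
So num = 144

Answer: 144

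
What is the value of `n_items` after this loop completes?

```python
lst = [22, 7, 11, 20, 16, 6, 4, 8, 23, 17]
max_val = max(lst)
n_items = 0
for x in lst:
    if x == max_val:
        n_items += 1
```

Count of max value 23 in [22, 7, 11, 20, 16, 6, 4, 8, 23, 17]
`n_items` takes the values: 0 → 1

Answer: 1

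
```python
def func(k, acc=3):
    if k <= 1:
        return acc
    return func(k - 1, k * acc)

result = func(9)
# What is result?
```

Accumulator trace (n, acc): (9, 3) -> (8, 27) -> (7, 216) -> (6, 1512) -> (5, 9072) -> (4, 45360) -> (3, 181440) -> (2, 544320) -> (1, 1088640) -> return 1088640

Answer: 1088640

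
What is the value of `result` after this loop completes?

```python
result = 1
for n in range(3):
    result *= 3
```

3^3 = 27
`result` takes the values: 1 → 3 → 9 → 27

Answer: 27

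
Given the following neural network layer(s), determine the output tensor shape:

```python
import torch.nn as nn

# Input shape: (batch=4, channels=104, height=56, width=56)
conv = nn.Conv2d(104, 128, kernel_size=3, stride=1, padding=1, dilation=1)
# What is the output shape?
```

Input: (4, 104, 56, 56) -> Output: (4, 128, 56, 56)

Answer: (4, 128, 56, 56)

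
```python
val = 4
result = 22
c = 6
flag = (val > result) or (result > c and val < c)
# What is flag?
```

Trace:
`val = 4` → val = 4
`result = 22` → result = 22
`c = 6` → c = 6
`flag = (val > result) or (result > c and val < c)` → flag = True
So flag = True

Answer: True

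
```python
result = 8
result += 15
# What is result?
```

Trace:
`result = 8` → result = 8
`result += 15` → result = 23
So result = 23

Answer: 23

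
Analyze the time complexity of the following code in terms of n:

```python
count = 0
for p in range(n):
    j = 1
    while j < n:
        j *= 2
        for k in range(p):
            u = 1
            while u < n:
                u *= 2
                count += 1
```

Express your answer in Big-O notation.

Each loop level contributes: n × log n × n × log n. Multiplying the contributions gives O(n^2 log² n).

Answer: O(n^2 log² n)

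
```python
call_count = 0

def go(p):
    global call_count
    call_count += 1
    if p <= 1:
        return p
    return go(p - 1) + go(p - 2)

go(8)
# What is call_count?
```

Calls(p) = 1 + Calls(p-1) + Calls(p-2); Calls(0)=Calls(1)=1. For p=8 this gives 67.

Answer: 67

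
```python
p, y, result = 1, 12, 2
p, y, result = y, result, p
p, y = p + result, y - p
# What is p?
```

Trace:
`p, y, result = 1, 12, 2` → p = 1; y = 12; result = 2
`p, y, result = y, result, p` → p = 12; y = 2; result = 1
`p, y = p + result, y - p` → p = 13; y = -10
So p = 13

Answer: 13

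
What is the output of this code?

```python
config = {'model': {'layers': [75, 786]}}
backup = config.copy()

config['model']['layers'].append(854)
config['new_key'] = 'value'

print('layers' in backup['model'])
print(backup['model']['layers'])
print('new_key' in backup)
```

Key concept: shallow copy gotcha with nested dict.
Step by step:
`config = {'model': {'layers': [75, 786]}}` → config = {'model': {'layers': [75, 786]}}
`backup = config.copy()` → backup = {'model': {'layers': [75, 786]}}
`config['model']['layers'].append(854)` → config = {'model': {'layers': [75, 786, 854]}}; backup = {'model': {'layers': [75, 786, 854]}}
`config['new_key'] = 'value'` → config = {'model': {'layers': [75, 786, 854]}, 'new_key': 'value'}
`print('layers' in backup['model'])` → prints True
`print(backup['model']['layers'])` → prints [75, 786, 854]
`print('new_key' in backup)` → prints False

Answer:
True
[75, 786, 854]
False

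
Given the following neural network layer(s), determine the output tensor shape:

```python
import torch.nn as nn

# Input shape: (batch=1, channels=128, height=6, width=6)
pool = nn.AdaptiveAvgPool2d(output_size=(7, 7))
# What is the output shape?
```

Input: (1, 128, 6, 6) -> Output: (1, 128, 7, 7)

Answer: (1, 128, 7, 7)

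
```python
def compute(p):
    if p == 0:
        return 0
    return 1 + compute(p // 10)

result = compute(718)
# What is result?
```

Count of digits of 718: 3

Answer: 3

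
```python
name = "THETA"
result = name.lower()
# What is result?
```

Trace:
`name = "THETA"` → name = 'THETA'
`result = name.lower()` → result = 'theta'
So result = 'theta'

Answer: 'theta'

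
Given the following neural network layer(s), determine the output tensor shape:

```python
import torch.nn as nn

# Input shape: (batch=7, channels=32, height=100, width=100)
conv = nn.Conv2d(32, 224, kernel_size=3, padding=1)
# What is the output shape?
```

Input: (7, 32, 100, 100) -> Output: (7, 224, 100, 100)

Answer: (7, 224, 100, 100)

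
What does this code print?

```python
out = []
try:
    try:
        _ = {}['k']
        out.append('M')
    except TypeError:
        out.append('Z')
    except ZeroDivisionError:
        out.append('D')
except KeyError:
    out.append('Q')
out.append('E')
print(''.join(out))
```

Execution trace: 'Q' (outer except KeyError) → 'E' (after the try/except). Output: QE

Answer: QE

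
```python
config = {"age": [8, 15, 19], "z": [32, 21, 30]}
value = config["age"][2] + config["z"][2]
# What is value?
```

Trace:
`config = {"age": [8, 15, 19], "z": [32, 21, 30]}` → config = {'age': [8, 15, 19], 'z': [32, 21, 30]}
`value = config["age"][2] + config["z"][2]` → value = 49
So value = 49

Answer: 49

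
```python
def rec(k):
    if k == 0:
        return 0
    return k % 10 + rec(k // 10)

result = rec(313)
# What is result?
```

Sum of digits of 313: 3 + 1 + 3 = 7

Answer: 7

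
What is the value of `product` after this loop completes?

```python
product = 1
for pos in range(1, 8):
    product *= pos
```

7! = 5040
`product` takes the values: 1 → 2 → 6 → 24 → 120 → 720 → 5040

Answer: 5040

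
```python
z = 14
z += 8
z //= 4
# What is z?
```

Trace:
`z = 14` → z = 14
`z += 8` → z = 22
`z //= 4` → z = 5
So z = 5

Answer: 5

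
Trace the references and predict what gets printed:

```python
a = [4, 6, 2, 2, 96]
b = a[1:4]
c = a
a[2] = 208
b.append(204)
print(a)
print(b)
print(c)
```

Key concept: slice vs alias.
Step by step:
`a = [4, 6, 2, 2, 96]` → a = [4, 6, 2, 2, 96]
`b = a[1:4]` → b = [6, 2, 2]
`c = a` → c = [4, 6, 2, 2, 96] (same object as a)
`a[2] = 208` → a = [4, 6, 208, 2, 96] (same object as c); c = [4, 6, 208, 2, 96] (same object as a)
`b.append(204)` → b = [6, 2, 2, 204]
`print(a)` → prints [4, 6, 208, 2, 96]
`print(b)` → prints [6, 2, 2, 204]
`print(c)` → prints [4, 6, 208, 2, 96]

Answer:
[4, 6, 208, 2, 96]
[6, 2, 2, 204]
[4, 6, 208, 2, 96]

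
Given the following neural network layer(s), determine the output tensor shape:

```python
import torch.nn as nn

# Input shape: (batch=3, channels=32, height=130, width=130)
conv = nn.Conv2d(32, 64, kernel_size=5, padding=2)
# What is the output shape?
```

Input: (3, 32, 130, 130) -> Output: (3, 64, 130, 130)

Answer: (3, 64, 130, 130)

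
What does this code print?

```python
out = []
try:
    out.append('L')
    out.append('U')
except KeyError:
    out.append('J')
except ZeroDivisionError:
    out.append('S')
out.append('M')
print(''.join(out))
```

Execution trace: 'L' (try body) → 'U' (try body, no exception) → 'M' (after the try/except). Output: LUM

Answer: LUM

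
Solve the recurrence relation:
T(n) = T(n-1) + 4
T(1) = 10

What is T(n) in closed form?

Unrolling: T(n) = T(1) + 4·(n-1) = 10 + 4(n-1) = 4n + 6.

Answer: T(n) = 4n + 6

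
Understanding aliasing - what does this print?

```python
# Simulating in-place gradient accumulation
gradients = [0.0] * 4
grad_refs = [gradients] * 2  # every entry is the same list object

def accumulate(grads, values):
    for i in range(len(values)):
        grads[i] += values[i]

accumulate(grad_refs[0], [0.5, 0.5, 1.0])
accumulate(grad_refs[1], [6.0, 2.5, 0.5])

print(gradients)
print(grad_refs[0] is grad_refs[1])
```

Key concept: gradient accumulation aliasing.
Step by step:
`gradients = [0.0] * 4` → gradients = [0.0, 0.0, 0.0, 0.0]
`grad_refs = [gradients] * 2` → grad_refs = [[0.0, 0.0, 0.0, 0.0], [0.0, 0.0, 0.0, 0.0]]
`accumulate(grad_refs[0], [0.5, 0.5, 1.0])` → gradients = [0.5, 0.5, 1.0, 0.0]; grad_refs = [[0.5, 0.5, 1.0, 0.0], [0.5, 0.5, 1.0, 0.0]]
`accumulate(grad_refs[1], [6.0, 2.5, 0.5])` → gradients = [6.5, 3.0, 1.5, 0.0]; grad_refs = [[6.5, 3.0, 1.5, 0.0], [6.5, 3.0, 1.5, 0.0]]
`print(gradients)` → prints [6.5, 3.0, 1.5, 0.0]
`print(grad_refs[0] is grad_refs[1])` → prints True

Answer:
[6.5, 3.0, 1.5, 0.0]
True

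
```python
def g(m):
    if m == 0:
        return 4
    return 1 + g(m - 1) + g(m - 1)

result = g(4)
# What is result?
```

g(m) = 1 + 2·g(m-1), g(0)=4. Closed form: (4+1)·2^4 - 1 = 79.

Answer: 79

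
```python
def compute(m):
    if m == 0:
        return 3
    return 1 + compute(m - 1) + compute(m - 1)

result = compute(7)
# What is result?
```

compute(m) = 1 + 2·compute(m-1), compute(0)=3. Closed form: (3+1)·2^7 - 1 = 511.

Answer: 511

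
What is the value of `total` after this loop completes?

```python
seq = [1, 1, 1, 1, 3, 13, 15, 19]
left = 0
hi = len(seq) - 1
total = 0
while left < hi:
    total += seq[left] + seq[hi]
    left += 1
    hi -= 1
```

Sum of pairs from ends
`total` takes the values: 0 → 20 → 36 → 50 → 54

Answer: 54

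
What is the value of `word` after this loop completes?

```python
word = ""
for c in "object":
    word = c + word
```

Reverse 'object'
`word` takes the values: "" → "o" → "bo" → "jbo" → "ejbo" → "cejbo" → "tcejbo"

Answer: "tcejbo"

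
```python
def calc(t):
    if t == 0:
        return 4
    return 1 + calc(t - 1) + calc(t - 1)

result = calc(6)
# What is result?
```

calc(t) = 1 + 2·calc(t-1), calc(0)=4. Closed form: (4+1)·2^6 - 1 = 319.

Answer: 319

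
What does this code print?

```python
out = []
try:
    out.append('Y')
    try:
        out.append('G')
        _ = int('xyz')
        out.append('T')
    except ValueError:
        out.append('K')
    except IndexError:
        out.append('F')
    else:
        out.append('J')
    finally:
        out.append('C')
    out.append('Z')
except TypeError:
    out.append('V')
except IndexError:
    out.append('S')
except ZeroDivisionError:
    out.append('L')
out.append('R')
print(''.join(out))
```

Execution trace: 'Y' (try body) → 'G' (inner try body) → 'K' (inner except ValueError) → 'C' (inner finally) → 'Z' (try body, no exception) → 'R' (after the try/except). Output: YGKCZR

Answer: YGKCZR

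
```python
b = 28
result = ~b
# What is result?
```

Trace:
`b = 28` → b = 28
`result = ~b` → result = -29
So result = -29

Answer: -29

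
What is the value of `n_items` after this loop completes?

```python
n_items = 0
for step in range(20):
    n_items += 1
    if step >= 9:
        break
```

Loop breaks when step reaches 9, n_items is 10
`n_items` takes the values: 0 → 1 → 2 → 3 → 4 → 5 → 6 → 7 → 8 → 9 → 10

Answer: 10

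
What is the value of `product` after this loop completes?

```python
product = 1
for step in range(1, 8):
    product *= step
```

7! = 5040
`product` takes the values: 1 → 2 → 6 → 24 → 120 → 720 → 5040

Answer: 5040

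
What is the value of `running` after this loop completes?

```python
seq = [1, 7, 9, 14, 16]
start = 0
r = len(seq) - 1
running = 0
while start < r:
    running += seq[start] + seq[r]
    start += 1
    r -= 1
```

Sum of pairs from ends
`running` takes the values: 0 → 17 → 38

Answer: 38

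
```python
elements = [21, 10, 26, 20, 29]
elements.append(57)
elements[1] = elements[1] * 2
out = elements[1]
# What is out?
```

Trace:
`elements = [21, 10, 26, 20, 29]` → elements = [21, 10, 26, 20, 29]
`elements.append(57)` → elements = [21, 10, 26, 20, 29, 57]
`elements[1] = elements[1] * 2` → elements = [21, 20, 26, 20, 29, 57]
`out = elements[1]` → out = 20
So out = 20

Answer: 20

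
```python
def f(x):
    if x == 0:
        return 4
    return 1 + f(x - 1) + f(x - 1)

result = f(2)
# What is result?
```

f(x) = 1 + 2·f(x-1), f(0)=4. Closed form: (4+1)·2^2 - 1 = 19.

Answer: 19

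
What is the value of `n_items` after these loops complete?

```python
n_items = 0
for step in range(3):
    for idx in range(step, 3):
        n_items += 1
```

Upper triangle: 3 + 2 + ... + 1
`n_items` takes the values: 0 → 1 → 2 → 3 → 4 → 5 → 6

Answer: 6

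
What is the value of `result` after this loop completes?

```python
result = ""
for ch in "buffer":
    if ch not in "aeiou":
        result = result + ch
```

Remove vowels from 'buffer'
`result` takes the values: "" → "b" → "bf" → "bff" → "bffr"

Answer: "bffr"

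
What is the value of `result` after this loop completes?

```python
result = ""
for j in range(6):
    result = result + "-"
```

Repeat '-' 6 times
`result` takes the values: "" → "-" → "--" → "---" → "----" → "-----" → "------"

Answer: "------"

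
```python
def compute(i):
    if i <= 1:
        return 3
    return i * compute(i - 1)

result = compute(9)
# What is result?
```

compute(9) = 9 * 8 * 7 * 6 * 5 * 4 * 3 * 2 * 3 = 1088640

Answer: 1088640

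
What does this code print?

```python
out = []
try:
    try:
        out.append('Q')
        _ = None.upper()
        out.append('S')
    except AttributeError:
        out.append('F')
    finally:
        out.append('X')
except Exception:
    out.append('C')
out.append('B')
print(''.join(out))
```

Execution trace: 'Q' (inner try body) → 'F' (inner except AttributeError) → 'X' (inner finally) → 'B' (after the try/except). Output: QFXB

Answer: QFXB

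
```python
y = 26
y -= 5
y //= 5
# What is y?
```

Trace:
`y = 26` → y = 26
`y -= 5` → y = 21
`y //= 5` → y = 4
So y = 4

Answer: 4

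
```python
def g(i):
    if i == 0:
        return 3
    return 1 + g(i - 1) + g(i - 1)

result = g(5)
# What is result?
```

g(i) = 1 + 2·g(i-1), g(0)=3. Closed form: (3+1)·2^5 - 1 = 127.

Answer: 127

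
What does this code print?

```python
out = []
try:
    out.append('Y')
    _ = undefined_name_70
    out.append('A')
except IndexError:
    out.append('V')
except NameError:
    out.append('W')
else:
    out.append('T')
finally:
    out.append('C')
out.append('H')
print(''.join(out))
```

Execution trace: 'Y' (try body) → 'W' (except NameError) → 'C' (finally) → 'H' (after the try/except). Output: YWCH

Answer: YWCH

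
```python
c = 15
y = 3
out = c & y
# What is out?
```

Trace:
`c = 15` → c = 15
`y = 3` → y = 3
`out = c & y` → out = 3
So out = 3

Answer: 3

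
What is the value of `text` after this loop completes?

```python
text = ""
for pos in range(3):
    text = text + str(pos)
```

Concatenate digits 0 to 2
`text` takes the values: "" → "0" → "01" → "012"

Answer: "012"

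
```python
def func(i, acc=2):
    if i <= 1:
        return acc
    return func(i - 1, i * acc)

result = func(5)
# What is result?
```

Accumulator trace (n, acc): (5, 2) -> (4, 10) -> (3, 40) -> (2, 120) -> (1, 240) -> return 240

Answer: 240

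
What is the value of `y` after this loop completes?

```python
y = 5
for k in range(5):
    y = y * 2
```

Multiply by 2, 5 times: 5 * 2^5 = 160
`y` takes the values: 5 → 10 → 20 → 40 → 80 → 160

Answer: 160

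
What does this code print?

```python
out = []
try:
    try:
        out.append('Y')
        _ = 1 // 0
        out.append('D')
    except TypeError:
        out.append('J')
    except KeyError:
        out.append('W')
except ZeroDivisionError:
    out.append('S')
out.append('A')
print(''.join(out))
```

Execution trace: 'Y' (try body) → 'S' (outer except ZeroDivisionError) → 'A' (after the try/except). Output: YSA

Answer: YSA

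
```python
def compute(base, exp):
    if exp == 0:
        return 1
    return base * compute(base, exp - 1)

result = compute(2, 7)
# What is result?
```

compute(2, 7) = 2 * 2 * 2 * 2 * 2 * 2 * 2 = 128

Answer: 128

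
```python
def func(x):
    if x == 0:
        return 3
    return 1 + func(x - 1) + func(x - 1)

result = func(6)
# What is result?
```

func(x) = 1 + 2·func(x-1), func(0)=3. Closed form: (3+1)·2^6 - 1 = 255.

Answer: 255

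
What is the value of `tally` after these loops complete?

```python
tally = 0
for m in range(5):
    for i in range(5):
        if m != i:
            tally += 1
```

5² - 5 (exclude diagonal)
`tally` takes the values: 0 → 1 → 2 → 3 → 4 → 5 → 6 → 7 → 8 → 9 → 10 → 11 → 12 → 13 → 14 → 15 → 16 → 17 → 18 → 19 → 20

Answer: 20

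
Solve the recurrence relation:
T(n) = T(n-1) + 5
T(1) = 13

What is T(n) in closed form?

Unrolling: T(n) = T(1) + 5·(n-1) = 13 + 5(n-1) = 5n + 8.

Answer: T(n) = 5n + 8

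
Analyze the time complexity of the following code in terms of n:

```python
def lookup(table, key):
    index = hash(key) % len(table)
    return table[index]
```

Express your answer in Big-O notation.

This is Hash table lookup (average case). Time complexity: O(1).

Answer: O(1)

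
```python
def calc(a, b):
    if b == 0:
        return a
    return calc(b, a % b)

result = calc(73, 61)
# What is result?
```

calc(73, 61) -> calc(61, 12) -> calc(12, 1) -> calc(1, 0) -> 1

Answer: 1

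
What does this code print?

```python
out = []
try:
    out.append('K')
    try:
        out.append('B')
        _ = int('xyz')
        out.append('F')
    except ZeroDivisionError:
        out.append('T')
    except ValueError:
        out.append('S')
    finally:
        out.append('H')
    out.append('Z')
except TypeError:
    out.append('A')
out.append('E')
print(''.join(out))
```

Execution trace: 'K' (try body) → 'B' (inner try body) → 'S' (inner except ValueError) → 'H' (inner finally) → 'Z' (try body, no exception) → 'E' (after the try/except). Output: KBSHZE

Answer: KBSHZE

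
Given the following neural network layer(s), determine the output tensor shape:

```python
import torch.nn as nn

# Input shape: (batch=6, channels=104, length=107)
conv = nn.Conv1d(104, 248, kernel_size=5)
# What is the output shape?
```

Input: (6, 104, 107) -> Output: (6, 248, 103)

Answer: (6, 248, 103)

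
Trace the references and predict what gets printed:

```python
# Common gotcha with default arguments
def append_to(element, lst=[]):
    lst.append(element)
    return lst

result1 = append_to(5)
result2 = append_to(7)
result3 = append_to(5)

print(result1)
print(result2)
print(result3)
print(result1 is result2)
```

Key concept: mutable default argument gotcha.
Step by step:
`result1 = append_to(5)` → result1 = [5]
`result2 = append_to(7)` → result1 = [5, 7] (same object as result2); result2 = [5, 7] (same object as result1)
`result3 = append_to(5)` → result1 = [5, 7, 5] (same object as result2, result3); result2 = [5, 7, 5] (same object as result1, result3); result3 = [5, 7, 5] (same object as result1, result2)
`print(result1)` → prints [5, 7, 5]
`print(result2)` → prints [5, 7, 5]
`print(result3)` → prints [5, 7, 5]
`print(result1 is result2)` → prints True

Answer:
[5, 7, 5]
[5, 7, 5]
[5, 7, 5]
True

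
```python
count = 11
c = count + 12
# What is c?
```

Trace:
`count = 11` → count = 11
`c = count + 12` → c = 23
So c = 23

Answer: 23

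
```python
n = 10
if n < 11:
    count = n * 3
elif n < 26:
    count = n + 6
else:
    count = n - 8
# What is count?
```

Trace:
`n = 10` → n = 10
`if n < 11: ...` → n < 11 is True → count = 30
So count = 30

Answer: 30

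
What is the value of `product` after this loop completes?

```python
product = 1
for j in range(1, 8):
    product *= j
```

7! = 5040
`product` takes the values: 1 → 2 → 6 → 24 → 120 → 720 → 5040

Answer: 5040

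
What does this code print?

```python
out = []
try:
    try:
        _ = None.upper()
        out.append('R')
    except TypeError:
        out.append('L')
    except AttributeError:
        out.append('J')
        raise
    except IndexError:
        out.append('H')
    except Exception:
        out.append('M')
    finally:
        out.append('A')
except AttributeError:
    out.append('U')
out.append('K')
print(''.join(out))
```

Execution trace: 'J' (except AttributeError) → 'A' (finally) → 'U' (outer except AttributeError) → 'K' (after the try/except). Output: JAUK

Answer: JAUK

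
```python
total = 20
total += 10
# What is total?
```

Trace:
`total = 20` → total = 20
`total += 10` → total = 30
So total = 30

Answer: 30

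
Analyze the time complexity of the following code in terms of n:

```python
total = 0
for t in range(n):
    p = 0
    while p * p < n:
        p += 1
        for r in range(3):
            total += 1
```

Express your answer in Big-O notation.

Each loop level contributes: n × √n × 1. Multiplying the contributions gives O(n√n).

Answer: O(n√n)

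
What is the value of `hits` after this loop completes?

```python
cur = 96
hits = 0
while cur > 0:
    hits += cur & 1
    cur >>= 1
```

Count set bits in 96 (binary: 0b1100000)
`hits` takes the values: 0 → 1 → 2

Answer: 2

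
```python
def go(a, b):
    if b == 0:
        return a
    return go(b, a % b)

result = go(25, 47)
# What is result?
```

go(25, 47) -> go(47, 25) -> go(25, 22) -> go(22, 3) -> go(3, 1) -> go(1, 0) -> 1

Answer: 1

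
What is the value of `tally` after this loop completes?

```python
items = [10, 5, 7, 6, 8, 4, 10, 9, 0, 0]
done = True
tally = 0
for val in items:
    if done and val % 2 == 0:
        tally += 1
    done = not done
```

Count even values at even positions
`tally` takes the values: 0 → 1 → 2 → 3 → 4

Answer: 4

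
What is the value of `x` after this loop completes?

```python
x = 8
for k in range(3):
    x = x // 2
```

Halve 3 times: 8 // 2^3 = 1
`x` takes the values: 8 → 4 → 2 → 1

Answer: 1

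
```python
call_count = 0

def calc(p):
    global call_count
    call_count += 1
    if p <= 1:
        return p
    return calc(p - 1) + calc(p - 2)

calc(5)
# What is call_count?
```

Calls(p) = 1 + Calls(p-1) + Calls(p-2); Calls(0)=Calls(1)=1. For p=5 this gives 15.

Answer: 15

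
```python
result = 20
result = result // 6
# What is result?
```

Trace:
`result = 20` → result = 20
`result = result // 6` → result = 3
So result = 3

Answer: 3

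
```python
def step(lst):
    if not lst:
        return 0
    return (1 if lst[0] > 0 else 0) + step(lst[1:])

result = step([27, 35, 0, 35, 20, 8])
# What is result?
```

Count of positive elements in [27, 35, 0, 35, 20, 8] = 5

Answer: 5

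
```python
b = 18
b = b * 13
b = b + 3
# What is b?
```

Trace:
`b = 18` → b = 18
`b = b * 13` → b = 234
`b = b + 3` → b = 237
So b = 237

Answer: 237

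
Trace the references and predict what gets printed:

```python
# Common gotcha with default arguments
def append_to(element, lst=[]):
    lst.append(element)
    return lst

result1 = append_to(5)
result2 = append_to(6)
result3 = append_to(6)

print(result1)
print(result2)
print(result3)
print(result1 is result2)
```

Key concept: mutable default argument gotcha.
Step by step:
`result1 = append_to(5)` → result1 = [5]
`result2 = append_to(6)` → result1 = [5, 6] (same object as result2); result2 = [5, 6] (same object as result1)
`result3 = append_to(6)` → result1 = [5, 6, 6] (same object as result2, result3); result2 = [5, 6, 6] (same object as result1, result3); result3 = [5, 6, 6] (same object as result1, result2)
`print(result1)` → prints [5, 6, 6]
`print(result2)` → prints [5, 6, 6]
`print(result3)` → prints [5, 6, 6]
`print(result1 is result2)` → prints True

Answer:
[5, 6, 6]
[5, 6, 6]
[5, 6, 6]
True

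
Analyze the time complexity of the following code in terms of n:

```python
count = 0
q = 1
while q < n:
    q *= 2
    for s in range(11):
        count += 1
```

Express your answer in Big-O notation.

Each loop level contributes: log n × 1. Multiplying the contributions gives O(log n).

Answer: O(log n)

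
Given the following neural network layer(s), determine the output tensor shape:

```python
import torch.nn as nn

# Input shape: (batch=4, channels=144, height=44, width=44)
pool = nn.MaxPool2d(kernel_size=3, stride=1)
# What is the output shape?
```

Input: (4, 144, 44, 44) -> Output: (4, 144, 42, 42)

Answer: (4, 144, 42, 42)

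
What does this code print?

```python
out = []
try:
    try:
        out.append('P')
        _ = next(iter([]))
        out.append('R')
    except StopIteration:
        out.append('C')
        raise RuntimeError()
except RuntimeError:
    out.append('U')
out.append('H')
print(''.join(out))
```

Execution trace: 'P' (inner try body) → 'C' (inner except StopIteration) → 'U' (outer except RuntimeError) → 'H' (after the try/except). Output: PCUH

Answer: PCUH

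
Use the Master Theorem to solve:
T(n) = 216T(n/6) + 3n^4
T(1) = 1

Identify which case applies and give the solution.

a=216, b=6, f(n)=3n^4. log_6(216) = 3. Since c=4 > 3 and the regularity condition holds (216(n/6)^4 = (216/6^4)n^4 with 216/6^4 < 1), Case 3 applies: T(n) = Θ(f(n)) = O(n^4).

Answer: O(n^4) - Case 3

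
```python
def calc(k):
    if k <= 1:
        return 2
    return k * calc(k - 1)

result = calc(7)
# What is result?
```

calc(7) = 7 * 6 * 5 * 4 * 3 * 2 * 2 = 10080

Answer: 10080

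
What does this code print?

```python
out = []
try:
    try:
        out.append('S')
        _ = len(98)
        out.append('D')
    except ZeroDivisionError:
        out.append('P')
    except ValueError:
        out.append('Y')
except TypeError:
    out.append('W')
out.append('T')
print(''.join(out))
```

Execution trace: 'S' (try body) → 'W' (outer except TypeError) → 'T' (after the try/except). Output: SWT

Answer: SWT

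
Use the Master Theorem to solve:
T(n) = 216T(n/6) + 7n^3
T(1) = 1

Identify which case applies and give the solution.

a=216, b=6, f(n)=7n^3. log_6(216) = 3. Since c=3 = 3, Case 2 applies: T(n) = Θ(n^log_b(a) · log n) = O(n^3 log n).

Answer: O(n^3 log n) - Case 2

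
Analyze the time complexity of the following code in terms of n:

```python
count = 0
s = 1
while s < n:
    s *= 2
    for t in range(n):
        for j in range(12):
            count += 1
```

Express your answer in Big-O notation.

Each loop level contributes: log n × n × 1. Multiplying the contributions gives O(n log n).

Answer: O(n log n)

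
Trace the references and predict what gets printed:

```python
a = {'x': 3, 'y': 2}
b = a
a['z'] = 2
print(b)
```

Key concept: dict aliasing.
Step by step:
`a = {'x': 3, 'y': 2}` → a = {'x': 3, 'y': 2}
`b = a` → b = {'x': 3, 'y': 2} (same object as a)
`a['z'] = 2` → a = {'x': 3, 'y': 2, 'z': 2} (same object as b); b = {'x': 3, 'y': 2, 'z': 2} (same object as a)
`print(b)` → prints {'x': 3, 'y': 2, 'z': 2}

Answer: {'x': 3, 'y': 2, 'z': 2}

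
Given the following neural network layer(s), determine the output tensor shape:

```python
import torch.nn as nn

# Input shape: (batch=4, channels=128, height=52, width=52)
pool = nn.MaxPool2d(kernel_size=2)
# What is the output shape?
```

Input: (4, 128, 52, 52) -> Output: (4, 128, 26, 26)

Answer: (4, 128, 26, 26)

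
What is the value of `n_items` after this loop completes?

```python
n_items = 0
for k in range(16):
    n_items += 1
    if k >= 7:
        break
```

Loop breaks when k reaches 7, n_items is 8
`n_items` takes the values: 0 → 1 → 2 → 3 → 4 → 5 → 6 → 7 → 8

Answer: 8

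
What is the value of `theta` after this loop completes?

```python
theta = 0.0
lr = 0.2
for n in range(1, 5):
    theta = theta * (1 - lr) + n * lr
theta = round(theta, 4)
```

Moving average with lr=0.2
`theta` takes the values: 0.0 → 0.2 → 0.56 → 1.048 → 1.6384

Answer: 1.6384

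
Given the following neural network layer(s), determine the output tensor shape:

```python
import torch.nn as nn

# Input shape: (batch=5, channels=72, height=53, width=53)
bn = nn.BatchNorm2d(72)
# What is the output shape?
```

Input: (5, 72, 53, 53) -> Output: (5, 72, 53, 53)

Answer: (5, 72, 53, 53)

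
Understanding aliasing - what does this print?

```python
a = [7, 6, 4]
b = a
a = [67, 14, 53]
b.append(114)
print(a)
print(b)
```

Key concept: rebinding vs mutation: a is rebound to a new list, b still points at the original.
Step by step:
`a = [7, 6, 4]` → a = [7, 6, 4]
`b = a` → b = [7, 6, 4] (same object as a)
`a = [67, 14, 53]` → a = [67, 14, 53]
`b.append(114)` → b = [7, 6, 4, 114]
`print(a)` → prints [67, 14, 53]
`print(b)` → prints [7, 6, 4, 114]

Answer:
[67, 14, 53]
[7, 6, 4, 114]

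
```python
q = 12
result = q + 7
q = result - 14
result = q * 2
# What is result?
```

Trace:
`q = 12` → q = 12
`result = q + 7` → result = 19
`q = result - 14` → q = 5
`result = q * 2` → result = 10
So result = 10

Answer: 10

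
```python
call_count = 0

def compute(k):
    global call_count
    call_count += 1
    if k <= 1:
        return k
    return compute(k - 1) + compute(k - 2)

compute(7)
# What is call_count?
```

Calls(k) = 1 + Calls(k-1) + Calls(k-2); Calls(0)=Calls(1)=1. For k=7 this gives 41.

Answer: 41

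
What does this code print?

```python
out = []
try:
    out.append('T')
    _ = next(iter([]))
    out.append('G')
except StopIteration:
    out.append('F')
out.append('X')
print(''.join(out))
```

Execution trace: 'T' (try body) → 'F' (except StopIteration) → 'X' (after the try/except). Output: TFX

Answer: TFX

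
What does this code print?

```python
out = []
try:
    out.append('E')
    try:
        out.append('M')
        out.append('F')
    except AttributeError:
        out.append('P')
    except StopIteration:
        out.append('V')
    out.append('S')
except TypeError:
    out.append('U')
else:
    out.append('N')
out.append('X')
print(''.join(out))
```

Execution trace: 'E' (try body) → 'M' (inner try body) → 'F' (inner try body, no exception) → 'S' (try body, no exception) → 'N' (else) → 'X' (after the try/except). Output: EMFSNX

Answer: EMFSNX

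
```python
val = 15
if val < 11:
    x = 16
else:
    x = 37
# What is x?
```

Trace:
`val = 15` → val = 15
`if val < 11: ...` → val < 11 is False, take else branch → x = 37
So x = 37

Answer: 37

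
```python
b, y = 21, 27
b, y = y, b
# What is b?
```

Trace:
`b, y = 21, 27` → b = 21; y = 27
`b, y = y, b` → b = 27; y = 21
So b = 27

Answer: 27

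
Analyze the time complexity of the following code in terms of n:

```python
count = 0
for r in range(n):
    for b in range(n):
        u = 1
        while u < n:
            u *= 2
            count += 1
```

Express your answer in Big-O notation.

Each loop level contributes: n × n × log n. Multiplying the contributions gives O(n^2 log n).

Answer: O(n^2 log n)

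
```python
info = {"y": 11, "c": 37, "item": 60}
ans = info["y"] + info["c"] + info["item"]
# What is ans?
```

Trace:
`info = {"y": 11, "c": 37, "item": 60}` → info = {'y': 11, 'c': 37, 'item': 60}
`ans = info["y"] + info["c"] + info["item"]` → ans = 108
So ans = 108

Answer: 108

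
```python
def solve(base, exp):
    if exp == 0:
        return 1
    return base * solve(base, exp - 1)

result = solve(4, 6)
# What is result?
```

solve(4, 6) = 4 * 4 * 4 * 4 * 4 * 4 = 4096

Answer: 4096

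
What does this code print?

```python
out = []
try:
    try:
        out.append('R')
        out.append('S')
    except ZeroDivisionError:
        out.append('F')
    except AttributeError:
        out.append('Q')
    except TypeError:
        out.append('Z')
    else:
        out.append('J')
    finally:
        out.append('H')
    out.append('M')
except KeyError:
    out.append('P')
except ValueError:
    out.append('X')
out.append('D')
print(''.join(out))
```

Execution trace: 'R' (inner try body) → 'S' (inner try body, no exception) → 'J' (inner else) → 'H' (inner finally) → 'M' (try body, no exception) → 'D' (after the try/except). Output: RSJHMD

Answer: RSJHMD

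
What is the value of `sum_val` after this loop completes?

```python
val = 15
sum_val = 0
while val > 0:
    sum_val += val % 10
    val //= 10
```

Sum digits of 15
`sum_val` takes the values: 0 → 5 → 6

Answer: 6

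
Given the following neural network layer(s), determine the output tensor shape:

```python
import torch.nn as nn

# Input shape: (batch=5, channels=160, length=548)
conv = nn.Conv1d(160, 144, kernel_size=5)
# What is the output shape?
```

Input: (5, 160, 548) -> Output: (5, 144, 544)

Answer: (5, 144, 544)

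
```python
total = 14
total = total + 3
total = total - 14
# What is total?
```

Trace:
`total = 14` → total = 14
`total = total + 3` → total = 17
`total = total - 14` → total = 3
So total = 3

Answer: 3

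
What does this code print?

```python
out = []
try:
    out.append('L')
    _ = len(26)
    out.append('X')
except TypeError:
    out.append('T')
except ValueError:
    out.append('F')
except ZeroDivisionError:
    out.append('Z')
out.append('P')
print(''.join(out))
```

Execution trace: 'L' (try body) → 'T' (except TypeError) → 'P' (after the try/except). Output: LTP

Answer: LTP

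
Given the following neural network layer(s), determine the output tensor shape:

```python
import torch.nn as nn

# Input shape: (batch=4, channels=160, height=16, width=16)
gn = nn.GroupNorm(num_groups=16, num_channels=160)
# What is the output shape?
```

Input: (4, 160, 16, 16) -> Output: (4, 160, 16, 16)

Answer: (4, 160, 16, 16)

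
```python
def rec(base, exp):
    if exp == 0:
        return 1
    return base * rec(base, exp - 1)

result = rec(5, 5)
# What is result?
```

rec(5, 5) = 5 * 5 * 5 * 5 * 5 = 3125

Answer: 3125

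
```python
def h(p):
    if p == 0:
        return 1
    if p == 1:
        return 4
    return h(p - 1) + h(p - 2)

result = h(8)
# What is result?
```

Build up from base cases: h(0)=1, h(1)=4, h(2)=5, h(3)=9, h(4)=14, h(5)=23, h(6)=37, ..., h(8)=97

Answer: 97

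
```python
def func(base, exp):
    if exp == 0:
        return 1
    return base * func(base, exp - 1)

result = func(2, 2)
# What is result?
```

func(2, 2) = 2 * 2 = 4

Answer: 4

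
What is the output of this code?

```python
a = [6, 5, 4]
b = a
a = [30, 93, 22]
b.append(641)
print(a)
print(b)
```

Key concept: rebinding vs mutation: a is rebound to a new list, b still points at the original.
Step by step:
`a = [6, 5, 4]` → a = [6, 5, 4]
`b = a` → b = [6, 5, 4] (same object as a)
`a = [30, 93, 22]` → a = [30, 93, 22]
`b.append(641)` → b = [6, 5, 4, 641]
`print(a)` → prints [30, 93, 22]
`print(b)` → prints [6, 5, 4, 641]

Answer:
[30, 93, 22]
[6, 5, 4, 641]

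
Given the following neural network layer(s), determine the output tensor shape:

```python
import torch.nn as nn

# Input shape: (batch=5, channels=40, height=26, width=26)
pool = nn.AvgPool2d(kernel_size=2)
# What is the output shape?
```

Input: (5, 40, 26, 26) -> Output: (5, 40, 13, 13)

Answer: (5, 40, 13, 13)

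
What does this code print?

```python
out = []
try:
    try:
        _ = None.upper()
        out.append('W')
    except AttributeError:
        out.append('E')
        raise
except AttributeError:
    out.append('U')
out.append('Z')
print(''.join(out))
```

Execution trace: 'E' (except AttributeError) → 'U' (outer except AttributeError) → 'Z' (after the try/except). Output: EUZ

Answer: EUZ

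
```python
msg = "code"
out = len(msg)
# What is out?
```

Trace:
`msg = "code"` → msg = 'code'
`out = len(msg)` → out = 4
So out = 4

Answer: 4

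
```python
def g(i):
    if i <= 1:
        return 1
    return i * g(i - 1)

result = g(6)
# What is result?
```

g(6) = 6 * 5 * 4 * 3 * 2 * 1 = 720

Answer: 720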